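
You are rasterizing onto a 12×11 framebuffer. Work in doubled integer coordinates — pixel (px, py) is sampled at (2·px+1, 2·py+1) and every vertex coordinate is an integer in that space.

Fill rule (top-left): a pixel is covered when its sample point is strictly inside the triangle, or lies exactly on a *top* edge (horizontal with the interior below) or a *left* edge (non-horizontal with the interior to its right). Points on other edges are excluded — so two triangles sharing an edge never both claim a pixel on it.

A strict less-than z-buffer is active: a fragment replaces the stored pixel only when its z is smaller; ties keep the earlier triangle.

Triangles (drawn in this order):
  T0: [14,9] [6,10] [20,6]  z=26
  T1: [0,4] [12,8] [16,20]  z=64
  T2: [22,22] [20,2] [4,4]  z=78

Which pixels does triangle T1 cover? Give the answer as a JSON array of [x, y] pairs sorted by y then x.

T0:
  2·area = 18
  edge (14, 9)→(6, 10): d=(-8,1) right/bottom  bias=-1
  edge (6, 10)→(20, 6): d=(14,-4) top-left  bias=+0
  edge (20, 6)→(14, 9): d=(-6,3) right/bottom  bias=-1
    (8,3)@(17, 7): e=[13,2,3] → X
    (9,3)@(19, 7): e=[11,10,-3] → .
    (5,4)@(11, 9): e=[3,6,9] → X
    (6,4)@(13, 9): e=[1,14,3] → X
    (7,4)@(15, 9): e=[-1,22,-3] → .
    (8,4)@(17, 9): e=[-3,30,-9] → .
    (5,5)@(11, 11): e=[-13,34,-3] → .
    (6,5)@(13, 11): e=[-15,42,-9] → .
  covered (3 px):
    . . . . . . . . . . . .
    . . . . . . . . . . . .
    . . . . . . . . . . . .
    . . . . . . . . X . . .
    . . . . . X X . . . . .
    . . . . . . . . . . . .
    . . . . . . . . . . . .
    . . . . . . . . . . . .
    . . . . . . . . . . . .
    . . . . . . . . . . . .
    . . . . . . . . . . . .
T1:
  2·area = 128
  edge (0, 4)→(12, 8): d=(12,4) right/bottom  bias=-1
  edge (12, 8)→(16, 20): d=(4,12) right/bottom  bias=-1
  edge (16, 20)→(0, 4): d=(-16,-16) top-left  bias=+0
    (0,2)@(1, 5): e=[8,120,0] → X  [on edge]
    (1,2)@(3, 5): e=[0,96,32] → .  [on edge]
    (5,2)@(11, 5): e=[-32,0,160] → .  [on edge]
    (0,3)@(1, 7): e=[32,128,-32] → .
    (1,3)@(3, 7): e=[24,104,0] → X  [on edge]
    (2,3)@(5, 7): e=[16,80,32] → X
    (3,3)@(7, 7): e=[8,56,64] → X
    (4,3)@(9, 7): e=[0,32,96] → .  [on edge]
    (1,4)@(3, 9): e=[48,112,-32] → .
    (2,4)@(5, 9): e=[40,88,0] → X  [on edge]
    (4,4)@(9, 9): e=[24,40,64] → X
    (5,4)@(11, 9): e=[16,16,96] → X
    (7,4)@(15, 9): e=[0,-32,160] → .  [on edge]
    (3,5)@(7, 11): e=[56,72,0] → X  [on edge]
    (6,5)@(13, 11): e=[32,0,96] → .  [on edge]
    (10,5)@(21, 11): e=[0,-96,224] → .  [on edge]
    (4,6)@(9, 13): e=[72,56,0] → X  [on edge]
    (5,7)@(11, 15): e=[88,40,0] → X  [on edge]
    (6,8)@(13, 17): e=[104,24,0] → X  [on edge]
    (7,8)@(15, 17): e=[96,0,32] → .  [on edge]
    (7,9)@(15, 19): e=[120,8,0] → X  [on edge]
    (8,10)@(17, 21): e=[136,-8,0] → .  [on edge]
  covered (18 px):
    . . . . . . . . . . . .
    . . . . . . . . . . . .
    X . . . . . . . . . . .
    . X X X . . . . . . . .
    . . X X X X . . . . . .
    . . . X X X . . . . . .
    . . . . X X X . . . . .
    . . . . . X X . . . . .
    . . . . . . X . . . . .
    . . . . . . . X . . . .
    . . . . . . . . . . . .
T2:
  2·area = 324  (B↔C swapped to make it positive)
  edge (22, 22)→(4, 4): d=(-18,-18) top-left  bias=+0
  edge (4, 4)→(20, 2): d=(16,-2) top-left  bias=+0
  edge (20, 2)→(22, 22): d=(2,20) right/bottom  bias=-1
    (0,0)@(1, 1): e=[0,-54,378] → .  [on edge]
    (1,1)@(3, 3): e=[0,-18,342] → .  [on edge]
    (6,1)@(13, 3): e=[180,2,142] → X
    (7,1)@(15, 3): e=[216,6,102] → X
    (8,1)@(17, 3): e=[252,10,62] → X
    (9,1)@(19, 3): e=[288,14,22] → X
    (10,1)@(21, 3): e=[324,18,-18] → .
    (2,2)@(5, 5): e=[0,18,306] → X  [on edge]
    (3,2)@(7, 5): e=[36,22,266] → X
    (4,2)@(9, 5): e=[72,26,226] → X
    (5,2)@(11, 5): e=[108,30,186] → X
    (10,2)@(21, 5): e=[288,50,-14] → .
    (3,3)@(7, 7): e=[0,54,270] → X  [on edge]
    (4,4)@(9, 9): e=[0,90,234] → X  [on edge]
    (5,5)@(11, 11): e=[0,126,198] → X  [on edge]
    (6,6)@(13, 13): e=[0,162,162] → X  [on edge]
    (7,7)@(15, 15): e=[0,198,126] → X  [on edge]
    (8,8)@(17, 17): e=[0,234,90] → X  [on edge]
    (9,9)@(19, 19): e=[0,270,54] → X  [on edge]
    (10,10)@(21, 21): e=[0,306,18] → X  [on edge]
  covered (45 px):
    . . . . . . . . . . . .
    . . . . . . X X X X . .
    . . X X X X X X X X . .
    . . . X X X X X X X . .
    . . . . X X X X X X . .
    . . . . . X X X X X . .
    . . . . . . X X X X X .
    . . . . . . . X X X X .
    . . . . . . . . X X X .
    . . . . . . . . . X X .
    . . . . . . . . . . X .

Final: [[0,2],[1,3],[2,3],[3,3],[2,4],[3,4],[4,4],[5,4],[3,5],[4,5],[5,5],[4,6],[5,6],[6,6],[5,7],[6,7],[6,8],[7,9]]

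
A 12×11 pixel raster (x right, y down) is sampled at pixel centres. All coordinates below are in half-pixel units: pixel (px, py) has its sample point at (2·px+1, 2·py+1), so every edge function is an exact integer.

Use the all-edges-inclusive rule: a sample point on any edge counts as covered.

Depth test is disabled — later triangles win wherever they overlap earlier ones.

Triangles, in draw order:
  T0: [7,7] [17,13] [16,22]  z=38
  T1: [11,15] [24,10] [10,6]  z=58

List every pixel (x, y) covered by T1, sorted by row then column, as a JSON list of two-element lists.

T0:
  2·area = 96
  edge (7, 7)→(17, 13): d=(10,6) inclusive
  edge (17, 13)→(16, 22): d=(-1,9) inclusive
  edge (16, 22)→(7, 7): d=(-9,-15) inclusive
    (3,3)@(7, 7): e=[0,96,0] → #  [on edge]
    (4,3)@(9, 7): e=[-12,78,30] → ·
    (3,4)@(7, 9): e=[20,94,-18] → ·
    (4,4)@(9, 9): e=[8,76,12] → #
    (5,4)@(11, 9): e=[-4,58,42] → ·
    (4,5)@(9, 11): e=[28,74,-6] → ·
    (5,5)@(11, 11): e=[16,56,24] → #
    (6,5)@(13, 11): e=[4,38,54] → #
    (7,5)@(15, 11): e=[-8,20,84] → ·
    (5,6)@(11, 13): e=[36,54,6] → #
    (7,6)@(15, 13): e=[12,18,66] → #
    (8,6)@(17, 13): e=[0,0,96] → #  [on edge]
    (6,8)@(13, 17): e=[64,32,0] → #  [on edge]
  covered (13 px):
    · · · · · · · · · · · ·
    · · · · · · · · · · · ·
    · · · · · · · · · · · ·
    · · · # · · · · · · · ·
    · · · · # · · · · · · ·
    · · · · · # # · · · · ·
    · · · · · # # # # · · ·
    · · · · · · # # · · · ·
    · · · · · · # # · · · ·
    · · · · · · · # · · · ·
    · · · · · · · · · · · ·
T1:
  2·area = 122  (B↔C swapped to make it positive)
  edge (11, 15)→(10, 6): d=(-1,-9) inclusive
  edge (10, 6)→(24, 10): d=(14,4) inclusive
  edge (24, 10)→(11, 15): d=(-13,5) inclusive
    (5,3)@(11, 7): e=[8,10,104] → #
    (6,3)@(13, 7): e=[26,2,94] → #
    (7,3)@(15, 7): e=[44,-6,84] → ·
    (5,4)@(11, 9): e=[6,38,78] → #
    (7,4)@(15, 9): e=[42,22,58] → #
    (8,4)@(17, 9): e=[60,14,48] → #
    (9,4)@(19, 9): e=[78,6,38] → #
    (10,4)@(21, 9): e=[96,-2,28] → ·
    (5,5)@(11, 11): e=[4,66,52] → #
    (10,5)@(21, 11): e=[94,26,2] → #
    (11,5)@(23, 11): e=[112,18,-8] → ·
    (5,6)@(11, 13): e=[2,94,26] → #
    (5,7)@(11, 15): e=[0,122,0] → #  [on edge]
  covered (17 px):
    · · · · · · · · · · · ·
    · · · · · · · · · · · ·
    · · · · · · · · · · · ·
    · · · · · # # · · · · ·
    · · · · · # # # # # · ·
    · · · · · # # # # # # ·
    · · · · · # # # · · · ·
    · · · · · # · · · · · ·
    · · · · · · · · · · · ·
    · · · · · · · · · · · ·
    · · · · · · · · · · · ·

Result: [[5,3],[6,3],[5,4],[6,4],[7,4],[8,4],[9,4],[5,5],[6,5],[7,5],[8,5],[9,5],[10,5],[5,6],[6,6],[7,6],[5,7]]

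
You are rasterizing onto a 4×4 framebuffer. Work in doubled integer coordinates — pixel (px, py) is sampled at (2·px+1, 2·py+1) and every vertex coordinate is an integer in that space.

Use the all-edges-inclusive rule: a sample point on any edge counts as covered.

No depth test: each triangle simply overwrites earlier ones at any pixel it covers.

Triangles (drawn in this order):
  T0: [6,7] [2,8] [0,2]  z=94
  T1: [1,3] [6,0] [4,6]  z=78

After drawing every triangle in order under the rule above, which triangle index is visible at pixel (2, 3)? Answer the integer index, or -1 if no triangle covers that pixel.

T0:
  2·area = 26
  edge (6, 7)→(2, 8): d=(-4,1) inclusive
  edge (2, 8)→(0, 2): d=(-2,-6) inclusive
  edge (0, 2)→(6, 7): d=(6,5) inclusive
    (0,1)@(1, 3): e=[21,4,1] → X
    (1,1)@(3, 3): e=[19,16,-9] → .
    (0,2)@(1, 5): e=[13,0,13] → X  [on edge]
    (1,2)@(3, 5): e=[11,12,3] → X
    (2,2)@(5, 5): e=[9,24,-7] → .
    (0,3)@(1, 7): e=[5,-4,25] → .
    (1,3)@(3, 7): e=[3,8,15] → X
    (2,3)@(5, 7): e=[1,20,5] → X
    (3,3)@(7, 7): e=[-1,32,-5] → .
  covered (5 px):
    . . . .
    X . . .
    X X . .
    . X X .
T1:
  2·area = 24
  edge (1, 3)→(6, 0): d=(5,-3) inclusive
  edge (6, 0)→(4, 6): d=(-2,6) inclusive
  edge (4, 6)→(1, 3): d=(-3,-3) inclusive
    (2,0)@(5, 1): e=[2,4,18] → X
    (3,0)@(7, 1): e=[8,-8,24] → .
    (0,1)@(1, 3): e=[0,24,0] → X  [on edge]
    (1,1)@(3, 3): e=[6,12,6] → X
    (2,1)@(5, 3): e=[12,0,12] → X  [on edge]
    (3,1)@(7, 3): e=[18,-12,18] → .
    (0,2)@(1, 5): e=[10,20,-6] → .
    (1,2)@(3, 5): e=[16,8,0] → X  [on edge]
    (2,2)@(5, 5): e=[22,-4,6] → .
    (1,3)@(3, 7): e=[26,4,-6] → .
    (2,3)@(5, 7): e=[32,-8,0] → .  [on edge]
  covered (5 px):
    . . X .
    X X X .
    . X . .
    . . . .

Z-buffer (winner per pixel, '.' = empty):
  . . 1 .
  1 1 1 .
  0 1 . .
  . 0 0 .

Result: 0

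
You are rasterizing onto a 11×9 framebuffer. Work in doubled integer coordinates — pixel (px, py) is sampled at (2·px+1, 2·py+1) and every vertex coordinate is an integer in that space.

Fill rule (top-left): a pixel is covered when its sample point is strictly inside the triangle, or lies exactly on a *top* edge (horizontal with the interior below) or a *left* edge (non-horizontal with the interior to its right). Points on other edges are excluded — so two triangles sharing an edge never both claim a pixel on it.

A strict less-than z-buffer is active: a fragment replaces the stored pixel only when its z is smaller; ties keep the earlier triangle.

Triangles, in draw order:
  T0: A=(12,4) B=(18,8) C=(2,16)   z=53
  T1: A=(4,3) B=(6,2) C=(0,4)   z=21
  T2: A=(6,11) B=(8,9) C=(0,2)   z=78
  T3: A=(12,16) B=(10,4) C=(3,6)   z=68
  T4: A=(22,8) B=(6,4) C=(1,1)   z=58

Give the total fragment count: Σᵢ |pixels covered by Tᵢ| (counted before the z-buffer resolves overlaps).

T0:
  2·area = 112
  edge (12, 4)→(18, 8): d=(6,4) right/bottom  bias=-1
  edge (18, 8)→(2, 16): d=(-16,8) right/bottom  bias=-1
  edge (2, 16)→(12, 4): d=(10,-12) top-left  bias=+0
    (6,2)@(13, 5): e=[2,88,22] → X
    (7,2)@(15, 5): e=[-6,72,46] → .
    (5,3)@(11, 7): e=[22,72,18] → X
    (7,3)@(15, 7): e=[6,40,66] → X
    (8,3)@(17, 7): e=[-2,24,90] → .
    (4,4)@(9, 9): e=[42,56,14] → X
    (8,4)@(17, 9): e=[10,-8,110] → .
    (3,5)@(7, 11): e=[62,40,10] → X
    (6,5)@(13, 11): e=[38,-8,82] → .
    (7,5)@(15, 11): e=[30,-24,106] → .
    (2,6)@(5, 13): e=[82,24,6] → X
    (4,6)@(9, 13): e=[66,-8,54] → .
  covered (14 px):
    . . . . . . . . . . .
    . . . . . . . . . . .
    . . . . . . X . . . .
    . . . . . X X X . . .
    . . . . X X X X . . .
    . . . X X X . . . . .
    . . X X . . . . . . .
    . X . . . . . . . . .
    . . . . . . . . . . .
T1:
  2·area = 2  (B↔C swapped to make it positive)
  edge (4, 3)→(0, 4): d=(-4,1) right/bottom  bias=-1
  edge (0, 4)→(6, 2): d=(6,-2) top-left  bias=+0
  edge (6, 2)→(4, 3): d=(-2,1) right/bottom  bias=-1
    (4,0)@(9, 1): e=[3,0,-1] → .  [on edge]
    (1,1)@(3, 3): e=[1,0,1] → X  [on edge]
    (2,1)@(5, 3): e=[-1,4,-1] → .
    (1,2)@(3, 5): e=[-7,12,-3] → .
  covered (1 px):
    . . . . . . . . . . .
    . X . . . . . . . . .
    . . . . . . . . . . .
    . . . . . . . . . . .
    . . . . . . . . . . .
    . . . . . . . . . . .
    . . . . . . . . . . .
    . . . . . . . . . . .
    . . . . . . . . . . .
T2:
  2·area = 30  (B↔C swapped to make it positive)
  edge (6, 11)→(0, 2): d=(-6,-9) top-left  bias=+0
  edge (0, 2)→(8, 9): d=(8,7) right/bottom  bias=-1
  edge (8, 9)→(6, 11): d=(-2,2) right/bottom  bias=-1
    (0,1)@(1, 3): e=[3,1,26] → X
    (1,1)@(3, 3): e=[21,-13,22] → .
    (0,2)@(1, 5): e=[-9,17,22] → .
    (1,2)@(3, 5): e=[9,3,18] → X
    (2,2)@(5, 5): e=[27,-11,14] → .
    (1,3)@(3, 7): e=[-3,19,14] → .
    (2,3)@(5, 7): e=[15,5,10] → X
    (3,3)@(7, 7): e=[33,-9,6] → .
    (2,4)@(5, 9): e=[3,21,6] → X
    (3,4)@(7, 9): e=[21,7,2] → X
    (4,4)@(9, 9): e=[39,-7,-2] → .
    (2,5)@(5, 11): e=[-9,37,2] → .
  covered (5 px):
    . . . . . . . . . . .
    X . . . . . . . . . .
    . X . . . . . . . . .
    . . X . . . . . . . .
    . . X X . . . . . . .
    . . . . . . . . . . .
    . . . . . . . . . . .
    . . . . . . . . . . .
    . . . . . . . . . . .
T3:
  2·area = 88  (B↔C swapped to make it positive)
  edge (12, 16)→(3, 6): d=(-9,-10) top-left  bias=+0
  edge (3, 6)→(10, 4): d=(7,-2) top-left  bias=+0
  edge (10, 4)→(12, 16): d=(2,12) right/bottom  bias=-1
    (3,2)@(7, 5): e=[49,1,38] → X
    (4,2)@(9, 5): e=[69,5,14] → X
    (5,2)@(11, 5): e=[89,9,-10] → .
    (2,3)@(5, 7): e=[11,11,66] → X
    (5,3)@(11, 7): e=[71,23,-6] → .
    (2,4)@(5, 9): e=[-7,25,70] → .
    (3,4)@(7, 9): e=[13,29,46] → X
    (5,4)@(11, 9): e=[53,37,-2] → .
    (3,5)@(7, 11): e=[-5,43,50] → .
    (4,5)@(9, 11): e=[15,47,26] → X
    (5,5)@(11, 11): e=[35,51,2] → X
    (6,5)@(13, 11): e=[55,55,-22] → .
  covered (10 px):
    . . . . . . . . . . .
    . . . . . . . . . . .
    . . . X X . . . . . .
    . . X X X . . . . . .
    . . . X X . . . . . .
    . . . . X X . . . . .
    . . . . . X . . . . .
    . . . . . . . . . . .
    . . . . . . . . . . .
T4:
  2·area = 28
  edge (22, 8)→(6, 4): d=(-16,-4) top-left  bias=+0
  edge (6, 4)→(1, 1): d=(-5,-3) top-left  bias=+0
  edge (1, 1)→(22, 8): d=(21,7) right/bottom  bias=-1
    (0,0)@(1, 1): e=[28,0,0] → .  [on edge]
    (2,1)@(5, 3): e=[12,2,14] → X
    (3,1)@(7, 3): e=[20,8,0] → .  [on edge]
    (2,2)@(5, 5): e=[-20,-8,56] → .
    (5,2)@(11, 5): e=[4,10,14] → X
    (6,2)@(13, 5): e=[12,16,0] → .  [on edge]
    (5,3)@(11, 7): e=[-28,0,56] → .  [on edge]
    (9,3)@(19, 7): e=[4,24,0] → .  [on edge]
    (10,6)@(21, 13): e=[-84,0,112] → .  [on edge]
  covered (2 px):
    . . . . . . . . . . .
    . . X . . . . . . . .
    . . . . . X . . . . .
    . . . . . . . . . . .
    . . . . . . . . . . .
    . . . . . . . . . . .
    . . . . . . . . . . .
    . . . . . . . . . . .
    . . . . . . . . . . .

Answer: 32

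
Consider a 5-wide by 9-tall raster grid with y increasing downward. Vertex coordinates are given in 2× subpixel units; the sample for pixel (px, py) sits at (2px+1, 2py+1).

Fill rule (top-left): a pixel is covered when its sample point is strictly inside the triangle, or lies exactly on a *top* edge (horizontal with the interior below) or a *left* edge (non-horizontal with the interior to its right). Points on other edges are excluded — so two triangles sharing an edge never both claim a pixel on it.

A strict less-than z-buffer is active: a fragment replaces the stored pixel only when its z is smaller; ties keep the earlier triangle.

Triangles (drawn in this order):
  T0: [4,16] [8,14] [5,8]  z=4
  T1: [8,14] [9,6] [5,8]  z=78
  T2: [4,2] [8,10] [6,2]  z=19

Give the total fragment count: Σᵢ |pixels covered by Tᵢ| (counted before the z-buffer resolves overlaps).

T0:
  2·area = 30  (B↔C swapped to make it positive)
  edge (4, 16)→(5, 8): d=(1,-8) top-left  bias=+0
  edge (5, 8)→(8, 14): d=(3,6) right/bottom  bias=-1
  edge (8, 14)→(4, 16): d=(-4,2) right/bottom  bias=-1
    (2,4)@(5, 9): e=[1,3,26] → X
    (3,4)@(7, 9): e=[17,-9,22] → .
    (2,5)@(5, 11): e=[3,9,18] → X
    (3,5)@(7, 11): e=[19,-3,14] → .
    (2,6)@(5, 13): e=[5,15,10] → X
    (3,6)@(7, 13): e=[21,3,6] → X
    (4,6)@(9, 13): e=[37,-9,2] → .
    (2,7)@(5, 15): e=[7,21,2] → X
    (3,7)@(7, 15): e=[23,9,-2] → .
    (2,8)@(5, 17): e=[9,27,-6] → .
  covered (5 px):
    . . . . .
    . . . . .
    . . . . .
    . . . . .
    . . X . .
    . . X . .
    . . X X .
    . . X . .
    . . . . .
T1:
  2·area = 30  (B↔C swapped to make it positive)
  edge (8, 14)→(5, 8): d=(-3,-6) top-left  bias=+0
  edge (5, 8)→(9, 6): d=(4,-2) top-left  bias=+0
  edge (9, 6)→(8, 14): d=(-1,8) right/bottom  bias=-1
    (3,3)@(7, 7): e=[15,0,15] → X  [on edge]
    (4,3)@(9, 7): e=[27,4,-1] → .
    (1,4)@(3, 9): e=[-15,0,45] → .  [on edge]
    (3,4)@(7, 9): e=[9,8,13] → X
    (4,4)@(9, 9): e=[21,12,-3] → .
    (3,5)@(7, 11): e=[3,16,11] → X
    (4,5)@(9, 11): e=[15,20,-5] → .
    (3,6)@(7, 13): e=[-3,24,9] → .
  covered (3 px):
    . . . . .
    . . . . .
    . . . . .
    . . . X .
    . . . X .
    . . . X .
    . . . . .
    . . . . .
    . . . . .
T2:
  2·area = 16  (B↔C swapped to make it positive)
  edge (4, 2)→(6, 2): d=(2,0) top-left  bias=+0
  edge (6, 2)→(8, 10): d=(2,8) right/bottom  bias=-1
  edge (8, 10)→(4, 2): d=(-4,-8) top-left  bias=+0
    (2,1)@(5, 3): e=[2,10,4] → X
    (3,1)@(7, 3): e=[2,-6,20] → .
    (2,2)@(5, 5): e=[6,14,-4] → .
    (3,3)@(7, 7): e=[10,2,4] → X
    (4,3)@(9, 7): e=[10,-14,20] → .
    (3,4)@(7, 9): e=[14,6,-4] → .
  covered (2 px):
    . . . . .
    . . X . .
    . . . . .
    . . . X .
    . . . . .
    . . . . .
    . . . . .
    . . . . .
    . . . . .

Final: 10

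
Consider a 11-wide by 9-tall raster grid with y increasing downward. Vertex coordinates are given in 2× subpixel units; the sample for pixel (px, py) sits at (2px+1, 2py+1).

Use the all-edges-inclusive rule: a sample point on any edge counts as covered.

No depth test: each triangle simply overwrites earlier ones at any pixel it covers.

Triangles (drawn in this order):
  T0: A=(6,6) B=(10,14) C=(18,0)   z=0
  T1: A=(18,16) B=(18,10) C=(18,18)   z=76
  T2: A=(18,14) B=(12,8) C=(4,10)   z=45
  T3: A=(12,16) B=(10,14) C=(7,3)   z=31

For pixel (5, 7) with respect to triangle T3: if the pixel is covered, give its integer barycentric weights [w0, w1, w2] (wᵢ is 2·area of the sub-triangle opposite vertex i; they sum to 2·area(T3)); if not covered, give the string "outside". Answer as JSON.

T0:
  2·area = 120  (B↔C swapped to make it positive)
  edge (6, 6)→(18, 0): d=(12,-6) inclusive
  edge (18, 0)→(10, 14): d=(-8,14) inclusive
  edge (10, 14)→(6, 6): d=(-4,-8) inclusive
    (8,0)@(17, 1): e=[6,6,108] → █
    (9,0)@(19, 1): e=[18,-22,124] → ·
    (6,1)@(13, 3): e=[6,46,68] → █
    (7,1)@(15, 3): e=[18,18,84] → █
    (8,1)@(17, 3): e=[30,-10,100] → ·
    (4,2)@(9, 5): e=[6,86,28] → █
    (5,2)@(11, 5): e=[18,58,44] → █
    (8,2)@(17, 5): e=[54,-26,92] → ·
    (3,3)@(7, 7): e=[18,98,4] → █
    (7,3)@(15, 7): e=[66,-14,68] → ·
    (3,4)@(7, 9): e=[42,82,-4] → ·
    (4,4)@(9, 9): e=[54,54,12] → █
  covered (15 px):
    · · · · · · · · █ · ·
    · · · · · · █ █ · · ·
    · · · · █ █ █ █ · · ·
    · · · █ █ █ █ · · · ·
    · · · · █ █ · · · · ·
    · · · · █ █ · · · · ·
    · · · · · · · · · · ·
    · · · · · · · · · · ·
    · · · · · · · · · · ·
T1:
  degenerate (2·area = 0) — covers nothing
T2:
  2·area = 60  (B↔C swapped to make it positive)
  edge (18, 14)→(4, 10): d=(-14,-4) inclusive
  edge (4, 10)→(12, 8): d=(8,-2) inclusive
  edge (12, 8)→(18, 14): d=(6,6) inclusive
    (2,0)@(5, 1): e=[130,-70,0] → ·  [on edge]
    (3,1)@(7, 3): e=[110,-50,0] → ·  [on edge]
    (4,2)@(9, 5): e=[90,-30,0] → ·  [on edge]
    (5,3)@(11, 7): e=[70,-10,0] → ·  [on edge]
    (4,4)@(9, 9): e=[34,2,24] → █
    (5,4)@(11, 9): e=[42,6,12] → █
    (6,4)@(13, 9): e=[50,10,0] → █  [on edge]
    (7,4)@(15, 9): e=[58,14,-12] → ·
    (4,5)@(9, 11): e=[6,18,36] → █
    (7,5)@(15, 11): e=[30,30,0] → █  [on edge]
    (8,5)@(17, 11): e=[38,34,-12] → ·
    (4,6)@(9, 13): e=[-22,34,48] → ·
    (8,6)@(17, 13): e=[10,50,0] → █  [on edge]
    (9,7)@(19, 15): e=[-10,70,0] → ·  [on edge]
    (10,8)@(21, 17): e=[-30,90,0] → ·  [on edge]
  covered (9 px):
    · · · · · · · · · · ·
    · · · · · · · · · · ·
    · · · · · · · · · · ·
    · · · · · · · · · · ·
    · · · · █ █ █ · · · ·
    · · · · █ █ █ █ · · ·
    · · · · · · · █ █ · ·
    · · · · · · · · · · ·
    · · · · · · · · · · ·
T3:
  2·area = 16
  edge (12, 16)→(10, 14): d=(-2,-2) inclusive
  edge (10, 14)→(7, 3): d=(-3,-11) inclusive
  edge (7, 3)→(12, 16): d=(5,13) inclusive
    (3,1)@(7, 3): e=[16,0,0] → █  [on edge]
    (4,1)@(9, 3): e=[20,22,-26] → ·
    (0,2)@(1, 5): e=[0,-72,88] → ·  [on edge]
    (3,2)@(7, 5): e=[12,-6,10] → ·
    (1,3)@(3, 7): e=[0,-56,72] → ·  [on edge]
    (2,4)@(5, 9): e=[0,-40,56] → ·  [on edge]
    (4,4)@(9, 9): e=[8,4,4] → █
    (5,4)@(11, 9): e=[12,26,-22] → ·
    (3,5)@(7, 11): e=[0,-24,40] → ·  [on edge]
    (4,5)@(9, 11): e=[4,-2,14] → ·
    (4,6)@(9, 13): e=[0,-8,24] → ·  [on edge]
    (5,7)@(11, 15): e=[0,8,8] → █  [on edge]
    (6,8)@(13, 17): e=[0,24,-8] → ·  [on edge]
  covered (3 px):
    · · · · · · · · · · ·
    · · · █ · · · · · · ·
    · · · · · · · · · · ·
    · · · · · · · · · · ·
    · · · · █ · · · · · ·
    · · · · · · · · · · ·
    · · · · · · · · · · ·
    · · · · · █ · · · · ·
    · · · · · · · · · · ·

Answer: [8,8,0]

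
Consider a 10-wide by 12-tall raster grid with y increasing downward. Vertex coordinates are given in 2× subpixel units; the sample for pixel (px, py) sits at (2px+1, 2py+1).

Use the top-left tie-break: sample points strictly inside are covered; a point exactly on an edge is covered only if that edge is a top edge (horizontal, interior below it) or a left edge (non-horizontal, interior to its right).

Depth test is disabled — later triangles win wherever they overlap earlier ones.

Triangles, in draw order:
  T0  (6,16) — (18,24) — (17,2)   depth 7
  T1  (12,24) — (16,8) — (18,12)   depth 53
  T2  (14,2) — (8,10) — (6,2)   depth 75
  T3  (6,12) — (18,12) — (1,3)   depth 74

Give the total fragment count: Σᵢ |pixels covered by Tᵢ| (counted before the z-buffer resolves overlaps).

T0:
  2·area = 256  (B↔C swapped to make it positive)
  edge (6, 16)→(17, 2): d=(11,-14) top-left  bias=+0
  edge (17, 2)→(18, 24): d=(1,22) right/bottom  bias=-1
  edge (18, 24)→(6, 16): d=(-12,-8) top-left  bias=+0
    (8,1)@(17, 3): e=[11,1,244] → #
    (9,1)@(19, 3): e=[39,-43,260] → ·
    (7,2)@(15, 5): e=[5,47,204] → #
    (9,2)@(19, 5): e=[61,-41,236] → ·
    (7,3)@(15, 7): e=[27,49,180] → #
    (9,3)@(19, 7): e=[83,-39,212] → ·
    (6,4)@(13, 9): e=[21,95,140] → #
    (9,4)@(19, 9): e=[105,-37,188] → ·
    (5,5)@(11, 11): e=[15,141,100] → #
    (9,5)@(19, 11): e=[127,-35,164] → ·
    (4,6)@(9, 13): e=[9,187,60] → #
    (9,6)@(19, 13): e=[149,-33,140] → ·
  covered (35 px):
    · · · · · · · · · ·
    · · · · · · · · # ·
    · · · · · · · # # ·
    · · · · · · · # # ·
    · · · · · · # # # ·
    · · · · · # # # # ·
    · · · · # # # # # ·
    · · · # # # # # # ·
    · · · · # # # # # ·
    · · · · · # # # # ·
    · · · · · · · # # ·
    · · · · · · · · # ·
T1:
  2·area = 48
  edge (12, 24)→(16, 8): d=(4,-16) top-left  bias=+0
  edge (16, 8)→(18, 12): d=(2,4) right/bottom  bias=-1
  edge (18, 12)→(12, 24): d=(-6,12) right/bottom  bias=-1
    (8,5)@(17, 11): e=[28,2,18] → #
    (9,5)@(19, 11): e=[60,-6,-6] → ·
    (7,6)@(15, 13): e=[4,14,30] → #
    (9,6)@(19, 13): e=[68,-2,-18] → ·
    (7,7)@(15, 15): e=[12,18,18] → #
    (8,7)@(17, 15): e=[44,10,-6] → ·
    (7,8)@(15, 17): e=[20,22,6] → #
    (8,8)@(17, 17): e=[52,14,-18] → ·
    (7,9)@(15, 19): e=[28,26,-6] → ·
    (6,10)@(13, 21): e=[4,38,6] → #
    (7,10)@(15, 21): e=[36,30,-18] → ·
    (6,11)@(13, 23): e=[12,42,-6] → ·
  covered (6 px):
    · · · · · · · · · ·
    · · · · · · · · · ·
    · · · · · · · · · ·
    · · · · · · · · · ·
    · · · · · · · · · ·
    · · · · · · · · # ·
    · · · · · · · # # ·
    · · · · · · · # · ·
    · · · · · · · # · ·
    · · · · · · · · · ·
    · · · · · · # · · ·
    · · · · · · · · · ·
T2:
  2·area = 64
  edge (14, 2)→(8, 10): d=(-6,8) right/bottom  bias=-1
  edge (8, 10)→(6, 2): d=(-2,-8) top-left  bias=+0
  edge (6, 2)→(14, 2): d=(8,0) top-left  bias=+0
    (3,1)@(7, 3): e=[50,6,8] → #
    (4,1)@(9, 3): e=[34,22,8] → #
    (5,1)@(11, 3): e=[18,38,8] → #
    (6,1)@(13, 3): e=[2,54,8] → #
    (7,1)@(15, 3): e=[-14,70,8] → ·
    (3,2)@(7, 5): e=[38,2,24] → #
    (6,2)@(13, 5): e=[-10,50,24] → ·
    (3,3)@(7, 7): e=[26,-2,40] → ·
    (4,3)@(9, 7): e=[10,14,40] → #
    (5,3)@(11, 7): e=[-6,30,40] → ·
    (4,4)@(9, 9): e=[-2,10,56] → ·
  covered (8 px):
    · · · · · · · · · ·
    · · · # # # # · · ·
    · · · # # # · · · ·
    · · · · # · · · · ·
    · · · · · · · · · ·
    · · · · · · · · · ·
    · · · · · · · · · ·
    · · · · · · · · · ·
    · · · · · · · · · ·
    · · · · · · · · · ·
    · · · · · · · · · ·
    · · · · · · · · · ·
T3:
  2·area = 108  (B↔C swapped to make it positive)
  edge (6, 12)→(1, 3): d=(-5,-9) top-left  bias=+0
  edge (1, 3)→(18, 12): d=(17,9) right/bottom  bias=-1
  edge (18, 12)→(6, 12): d=(-12,0) right/bottom  bias=-1
    (0,1)@(1, 3): e=[0,0,108] → ·  [on edge]
    (1,2)@(3, 5): e=[8,16,84] → #
    (2,2)@(5, 5): e=[26,-2,84] → ·
    (1,3)@(3, 7): e=[-2,50,60] → ·
    (2,3)@(5, 7): e=[16,32,60] → #
    (3,3)@(7, 7): e=[34,14,60] → #
    (4,3)@(9, 7): e=[52,-4,60] → ·
    (2,4)@(5, 9): e=[6,66,36] → #
    (4,4)@(9, 9): e=[42,30,36] → #
    (5,4)@(11, 9): e=[60,12,36] → #
    (6,4)@(13, 9): e=[78,-6,36] → ·
    (2,5)@(5, 11): e=[-4,100,12] → ·
    (5,10)@(11, 21): e=[0,216,-108] → ·  [on edge]
  covered (12 px):
    · · · · · · · · · ·
    · · · · · · · · · ·
    · # · · · · · · · ·
    · · # # · · · · · ·
    · · # # # # · · · ·
    · · · # # # # # · ·
    · · · · · · · · · ·
    · · · · · · · · · ·
    · · · · · · · · · ·
    · · · · · · · · · ·
    · · · · · · · · · ·
    · · · · · · · · · ·

Result: 61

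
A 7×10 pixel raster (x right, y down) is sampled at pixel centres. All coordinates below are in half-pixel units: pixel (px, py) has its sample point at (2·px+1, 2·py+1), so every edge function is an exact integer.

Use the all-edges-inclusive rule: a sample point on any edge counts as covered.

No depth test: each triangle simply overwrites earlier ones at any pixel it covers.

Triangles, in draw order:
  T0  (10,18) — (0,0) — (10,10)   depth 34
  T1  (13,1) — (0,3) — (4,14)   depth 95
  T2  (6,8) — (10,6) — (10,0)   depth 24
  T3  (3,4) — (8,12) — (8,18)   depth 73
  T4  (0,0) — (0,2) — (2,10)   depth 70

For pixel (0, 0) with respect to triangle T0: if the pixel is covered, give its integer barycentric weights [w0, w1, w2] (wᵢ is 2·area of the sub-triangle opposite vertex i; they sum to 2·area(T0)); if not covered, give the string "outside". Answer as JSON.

T0:
  2·area = 80
  edge (10, 18)→(0, 0): d=(-10,-18) inclusive
  edge (0, 0)→(10, 10): d=(10,10) inclusive
  edge (10, 10)→(10, 18): d=(0,8) inclusive
    (0,0)@(1, 1): e=[8,0,72] → █  [on edge]
    (1,0)@(3, 1): e=[44,-20,56] → ·
    (0,1)@(1, 3): e=[-12,20,72] → ·
    (1,1)@(3, 3): e=[24,0,56] → █  [on edge]
    (2,1)@(5, 3): e=[60,-20,40] → ·
    (1,2)@(3, 5): e=[4,20,56] → █
    (2,2)@(5, 5): e=[40,0,40] → █  [on edge]
    (3,2)@(7, 5): e=[76,-20,24] → ·
    (1,3)@(3, 7): e=[-16,40,56] → ·
    (2,3)@(5, 7): e=[20,20,40] → █
    (3,3)@(7, 7): e=[56,0,24] → █  [on edge]
    (4,3)@(9, 7): e=[92,-20,8] → ·
    (2,4)@(5, 9): e=[0,40,40] → █  [on edge]
    (4,4)@(9, 9): e=[72,0,8] → █  [on edge]
    (5,5)@(11, 11): e=[88,0,-8] → ·  [on edge]
    (6,6)@(13, 13): e=[104,0,-24] → ·  [on edge]
  covered (13 px):
    █ · · · · · ·
    · █ · · · · ·
    · █ █ · · · ·
    · · █ █ · · ·
    · · █ █ █ · ·
    · · · █ █ · ·
    · · · · █ · ·
    · · · · █ · ·
    · · · · · · ·
    · · · · · · ·
T1:
  2·area = 151  (B↔C swapped to make it positive)
  edge (13, 1)→(4, 14): d=(-9,13) inclusive
  edge (4, 14)→(0, 3): d=(-4,-11) inclusive
  edge (0, 3)→(13, 1): d=(13,-2) inclusive
    (6,0)@(13, 1): e=[0,151,0] → █  [on edge]
    (0,1)@(1, 3): e=[138,11,2] → █
    (1,1)@(3, 3): e=[112,33,6] → █
    (2,1)@(5, 3): e=[86,55,10] → █
    (3,1)@(7, 3): e=[60,77,14] → █
    (4,1)@(9, 3): e=[34,99,18] → █
    (5,1)@(11, 3): e=[8,121,22] → █
    (6,1)@(13, 3): e=[-18,143,26] → ·
    (0,2)@(1, 5): e=[120,3,28] → █
    (5,2)@(11, 5): e=[-10,113,48] → ·
    (0,3)@(1, 7): e=[102,-5,54] → ·
    (1,3)@(3, 7): e=[76,17,58] → █
  covered (20 px):
    · · · · · · █
    █ █ █ █ █ █ ·
    █ █ █ █ █ · ·
    · █ █ █ · · ·
    · █ █ █ · · ·
    · █ █ · · · ·
    · · · · · · ·
    · · · · · · ·
    · · · · · · ·
    · · · · · · ·
T2:
  2·area = 24  (B↔C swapped to make it positive)
  edge (6, 8)→(10, 0): d=(4,-8) inclusive
  edge (10, 0)→(10, 6): d=(0,6) inclusive
  edge (10, 6)→(6, 8): d=(-4,2) inclusive
    (4,1)@(9, 3): e=[4,6,14] → █
    (5,1)@(11, 3): e=[20,-6,10] → ·
    (4,2)@(9, 5): e=[12,6,6] → █
    (5,2)@(11, 5): e=[28,-6,2] → ·
    (3,3)@(7, 7): e=[4,18,2] → █
    (4,3)@(9, 7): e=[20,6,-2] → ·
    (3,4)@(7, 9): e=[12,18,-6] → ·
  covered (3 px):
    · · · · · · ·
    · · · · █ · ·
    · · · · █ · ·
    · · · █ · · ·
    · · · · · · ·
    · · · · · · ·
    · · · · · · ·
    · · · · · · ·
    · · · · · · ·
    · · · · · · ·
T3:
  2·area = 30
  edge (3, 4)→(8, 12): d=(5,8) inclusive
  edge (8, 12)→(8, 18): d=(0,6) inclusive
  edge (8, 18)→(3, 4): d=(-5,-14) inclusive
    (2,4)@(5, 9): e=[9,18,3] → █
    (3,4)@(7, 9): e=[-7,6,31] → ·
    (2,5)@(5, 11): e=[19,18,-7] → ·
    (3,5)@(7, 11): e=[3,6,21] → █
    (4,5)@(9, 11): e=[-13,-6,49] → ·
    (3,6)@(7, 13): e=[13,6,11] → █
    (4,6)@(9, 13): e=[-3,-6,39] → ·
    (3,7)@(7, 15): e=[23,6,1] → █
    (4,7)@(9, 15): e=[7,-6,29] → ·
    (3,8)@(7, 17): e=[33,6,-9] → ·
  covered (4 px):
    · · · · · · ·
    · · · · · · ·
    · · · · · · ·
    · · · · · · ·
    · · █ · · · ·
    · · · █ · · ·
    · · · █ · · ·
    · · · █ · · ·
    · · · · · · ·
    · · · · · · ·
T4:
  2·area = 4  (B↔C swapped to make it positive)
  edge (0, 0)→(2, 10): d=(2,10) inclusive
  edge (2, 10)→(0, 2): d=(-2,-8) inclusive
  edge (0, 2)→(0, 0): d=(0,-2) inclusive
    (0,2)@(1, 5): e=[0,2,2] → █  [on edge]
    (1,2)@(3, 5): e=[-20,18,6] → ·
    (0,3)@(1, 7): e=[4,-2,2] → ·
    (1,7)@(3, 15): e=[0,-2,6] → ·  [on edge]
  covered (1 px):
    · · · · · · ·
    · · · · · · ·
    █ · · · · · ·
    · · · · · · ·
    · · · · · · ·
    · · · · · · ·
    · · · · · · ·
    · · · · · · ·
    · · · · · · ·
    · · · · · · ·

Answer: [0,72,8]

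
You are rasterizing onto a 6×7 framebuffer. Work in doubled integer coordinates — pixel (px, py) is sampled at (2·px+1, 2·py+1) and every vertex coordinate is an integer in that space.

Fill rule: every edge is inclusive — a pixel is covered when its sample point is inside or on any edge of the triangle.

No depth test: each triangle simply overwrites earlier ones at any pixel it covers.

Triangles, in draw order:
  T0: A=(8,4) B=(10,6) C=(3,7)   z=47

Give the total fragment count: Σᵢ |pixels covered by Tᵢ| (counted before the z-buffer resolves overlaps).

T0:
  2·area = 16
  edge (8, 4)→(10, 6): d=(2,2) inclusive
  edge (10, 6)→(3, 7): d=(-7,1) inclusive
  edge (3, 7)→(8, 4): d=(5,-3) inclusive
    (2,0)@(5, 1): e=[0,40,-24] → ·  [on edge]
    (3,1)@(7, 3): e=[0,24,-8] → ·  [on edge]
    (3,2)@(7, 5): e=[4,10,2] → #
    (4,2)@(9, 5): e=[0,8,8] → #  [on edge]
    (5,2)@(11, 5): e=[-4,6,14] → ·
    (1,3)@(3, 7): e=[16,0,0] → #  [on edge]
    (2,3)@(5, 7): e=[12,-2,6] → ·
    (3,3)@(7, 7): e=[8,-4,12] → ·
    (4,3)@(9, 7): e=[4,-6,18] → ·
    (5,3)@(11, 7): e=[0,-8,24] → ·  [on edge]
    (1,4)@(3, 9): e=[20,-14,10] → ·
  covered (3 px):
    · · · · · ·
    · · · · · ·
    · · · # # ·
    · # · · · ·
    · · · · · ·
    · · · · · ·
    · · · · · ·

Final: 3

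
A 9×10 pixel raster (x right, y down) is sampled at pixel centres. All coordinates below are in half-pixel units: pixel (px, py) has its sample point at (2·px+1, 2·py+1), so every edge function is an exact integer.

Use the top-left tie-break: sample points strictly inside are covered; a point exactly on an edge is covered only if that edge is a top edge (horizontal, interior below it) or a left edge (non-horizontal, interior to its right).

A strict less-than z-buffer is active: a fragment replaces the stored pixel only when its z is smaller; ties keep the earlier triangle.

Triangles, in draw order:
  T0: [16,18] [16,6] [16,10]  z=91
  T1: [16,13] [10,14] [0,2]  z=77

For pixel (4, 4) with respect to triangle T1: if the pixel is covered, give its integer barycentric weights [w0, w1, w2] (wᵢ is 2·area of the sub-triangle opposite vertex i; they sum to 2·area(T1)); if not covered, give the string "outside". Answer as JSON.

T0:
  degenerate (2·area = 0) — covers nothing
T1:
  2·area = 82
  edge (16, 13)→(10, 14): d=(-6,1) right/bottom  bias=-1
  edge (10, 14)→(0, 2): d=(-10,-12) top-left  bias=+0
  edge (0, 2)→(16, 13): d=(16,11) right/bottom  bias=-1
    (0,1)@(1, 3): e=[75,2,5] → █
    (1,1)@(3, 3): e=[73,26,-17] → ·
    (0,2)@(1, 5): e=[63,-18,37] → ·
    (1,2)@(3, 5): e=[61,6,15] → █
    (2,2)@(5, 5): e=[59,30,-7] → ·
    (1,3)@(3, 7): e=[49,-14,47] → ·
    (2,3)@(5, 7): e=[47,10,25] → █
    (3,3)@(7, 7): e=[45,34,3] → █
    (4,3)@(9, 7): e=[43,58,-19] → ·
    (2,4)@(5, 9): e=[35,-10,57] → ·
    (3,4)@(7, 9): e=[33,14,35] → █
    (4,4)@(9, 9): e=[31,38,13] → █
  covered (12 px):
    · · · · · · · · ·
    █ · · · · · · · ·
    · █ · · · · · · ·
    · · █ █ · · · · ·
    · · · █ █ · · · ·
    · · · · █ █ █ · ·
    · · · · · █ █ █ ·
    · · · · · · · · ·
    · · · · · · · · ·
    · · · · · · · · ·

Answer: [38,13,31]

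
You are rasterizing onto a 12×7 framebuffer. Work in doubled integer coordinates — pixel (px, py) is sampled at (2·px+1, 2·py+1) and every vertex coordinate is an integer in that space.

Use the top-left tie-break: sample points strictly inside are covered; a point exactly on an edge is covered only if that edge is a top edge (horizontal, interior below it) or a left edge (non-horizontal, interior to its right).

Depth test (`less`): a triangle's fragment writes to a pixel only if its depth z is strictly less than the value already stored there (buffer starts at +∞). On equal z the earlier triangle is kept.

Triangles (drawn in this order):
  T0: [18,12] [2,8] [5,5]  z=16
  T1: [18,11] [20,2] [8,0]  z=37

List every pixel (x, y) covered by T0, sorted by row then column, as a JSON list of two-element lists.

T0:
  2·area = 60
  edge (18, 12)→(2, 8): d=(-16,-4) top-left  bias=+0
  edge (2, 8)→(5, 5): d=(3,-3) top-left  bias=+0
  edge (5, 5)→(18, 12): d=(13,7) right/bottom  bias=-1
    (4,0)@(9, 1): e=[140,0,-80] → ·  [on edge]
    (3,1)@(7, 3): e=[100,0,-40] → ·  [on edge]
    (2,2)@(5, 5): e=[60,0,0] → ·  [on edge]
    (1,3)@(3, 7): e=[20,0,40] → █  [on edge]
    (2,3)@(5, 7): e=[28,6,26] → █
    (3,3)@(7, 7): e=[36,12,12] → █
    (4,3)@(9, 7): e=[44,18,-2] → ·
    (0,4)@(1, 9): e=[-20,0,80] → ·  [on edge]
    (1,4)@(3, 9): e=[-12,6,66] → ·
    (2,4)@(5, 9): e=[-4,12,52] → ·
    (3,4)@(7, 9): e=[4,18,38] → █
    (4,4)@(9, 9): e=[12,24,24] → █
  covered (7 px):
    · · · · · · · · · · · ·
    · · · · · · · · · · · ·
    · · · · · · · · · · · ·
    · █ █ █ · · · · · · · ·
    · · · █ █ █ · · · · · ·
    · · · · · · · █ · · · ·
    · · · · · · · · · · · ·
T1:
  2·area = 112  (B↔C swapped to make it positive)
  edge (18, 11)→(8, 0): d=(-10,-11) top-left  bias=+0
  edge (8, 0)→(20, 2): d=(12,2) right/bottom  bias=-1
  edge (20, 2)→(18, 11): d=(-2,9) right/bottom  bias=-1
    (4,0)@(9, 1): e=[1,10,101] → █
    (5,0)@(11, 1): e=[23,6,83] → █
    (6,0)@(13, 1): e=[45,2,65] → █
    (7,0)@(15, 1): e=[67,-2,47] → ·
    (4,1)@(9, 3): e=[-19,34,97] → ·
    (5,1)@(11, 3): e=[3,30,79] → █
    (7,1)@(15, 3): e=[47,22,43] → █
    (8,1)@(17, 3): e=[69,18,25] → █
    (9,1)@(19, 3): e=[91,14,7] → █
    (10,1)@(21, 3): e=[113,10,-11] → ·
    (5,2)@(11, 5): e=[-17,54,75] → ·
    (6,2)@(13, 5): e=[5,50,57] → █
  covered (15 px):
    · · · · █ █ █ · · · · ·
    · · · · · █ █ █ █ █ · ·
    · · · · · · █ █ █ █ · ·
    · · · · · · · █ █ · · ·
    · · · · · · · · █ · · ·
    · · · · · · · · · · · ·
    · · · · · · · · · · · ·

Answer: [[1,3],[2,3],[3,3],[3,4],[4,4],[5,4],[7,5]]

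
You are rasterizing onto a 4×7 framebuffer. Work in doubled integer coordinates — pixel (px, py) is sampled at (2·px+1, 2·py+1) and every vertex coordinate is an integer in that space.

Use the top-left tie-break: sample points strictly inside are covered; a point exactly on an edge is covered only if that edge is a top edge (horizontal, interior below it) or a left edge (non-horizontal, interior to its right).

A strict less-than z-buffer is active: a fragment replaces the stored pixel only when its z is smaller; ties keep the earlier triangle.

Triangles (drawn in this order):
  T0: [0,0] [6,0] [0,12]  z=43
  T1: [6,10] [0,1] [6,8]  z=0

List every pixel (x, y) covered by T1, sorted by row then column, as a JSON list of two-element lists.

T0:
  2·area = 72
  edge (0, 0)→(6, 0): d=(6,0) top-left  bias=+0
  edge (6, 0)→(0, 12): d=(-6,12) right/bottom  bias=-1
  edge (0, 12)→(0, 0): d=(0,-12) top-left  bias=+0
    (0,0)@(1, 1): e=[6,54,12] → █
    (1,0)@(3, 1): e=[6,30,36] → █
    (2,0)@(5, 1): e=[6,6,60] → █
    (3,0)@(7, 1): e=[6,-18,84] → ·
    (0,1)@(1, 3): e=[18,42,12] → █
    (2,1)@(5, 3): e=[18,-6,60] → ·
    (0,2)@(1, 5): e=[30,30,12] → █
    (2,2)@(5, 5): e=[30,-18,60] → ·
    (0,3)@(1, 7): e=[42,18,12] → █
    (1,3)@(3, 7): e=[42,-6,36] → ·
    (0,4)@(1, 9): e=[54,6,12] → █
    (1,4)@(3, 9): e=[54,-18,36] → ·
  covered (9 px):
    █ █ █ ·
    █ █ · ·
    █ █ · ·
    █ · · ·
    █ · · ·
    · · · ·
    · · · ·
T1:
  2·area = 12
  edge (6, 10)→(0, 1): d=(-6,-9) top-left  bias=+0
  edge (0, 1)→(6, 8): d=(6,7) right/bottom  bias=-1
  edge (6, 8)→(6, 10): d=(0,2) right/bottom  bias=-1
    (1,2)@(3, 5): e=[3,3,6] → █
    (2,2)@(5, 5): e=[21,-11,2] → ·
    (1,3)@(3, 7): e=[-9,15,6] → ·
    (2,3)@(5, 7): e=[9,1,2] → █
    (3,3)@(7, 7): e=[27,-13,-2] → ·
    (2,4)@(5, 9): e=[-3,13,2] → ·
  covered (2 px):
    · · · ·
    · · · ·
    · █ · ·
    · · █ ·
    · · · ·
    · · · ·
    · · · ·

Final: [[1,2],[2,3]]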